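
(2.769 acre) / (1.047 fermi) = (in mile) 6.65e+15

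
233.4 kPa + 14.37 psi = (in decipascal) 3.325e+06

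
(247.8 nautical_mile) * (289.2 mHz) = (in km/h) 4.778e+05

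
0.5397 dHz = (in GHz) 5.397e-11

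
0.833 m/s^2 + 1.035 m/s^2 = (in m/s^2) 1.868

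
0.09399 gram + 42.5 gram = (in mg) 4.259e+04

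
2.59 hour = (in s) 9324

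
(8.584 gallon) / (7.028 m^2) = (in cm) 0.4624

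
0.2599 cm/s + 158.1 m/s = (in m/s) 158.1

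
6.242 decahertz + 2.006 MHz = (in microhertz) 2.006e+12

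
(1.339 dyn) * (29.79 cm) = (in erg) 39.89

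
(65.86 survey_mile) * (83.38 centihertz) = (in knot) 1.718e+05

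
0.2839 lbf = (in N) 1.263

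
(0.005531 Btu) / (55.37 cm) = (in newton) 10.54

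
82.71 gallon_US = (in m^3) 0.3131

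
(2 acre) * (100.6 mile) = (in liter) 1.31e+12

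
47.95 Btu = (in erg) 5.059e+11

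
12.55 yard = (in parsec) 3.719e-16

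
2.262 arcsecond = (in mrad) 0.01097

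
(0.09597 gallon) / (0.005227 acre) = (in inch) 0.0006762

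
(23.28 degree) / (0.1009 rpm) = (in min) 0.6409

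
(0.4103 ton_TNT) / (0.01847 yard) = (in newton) 1.016e+11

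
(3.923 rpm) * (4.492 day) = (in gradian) 1.015e+07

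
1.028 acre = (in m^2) 4160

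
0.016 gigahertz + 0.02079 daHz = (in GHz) 0.016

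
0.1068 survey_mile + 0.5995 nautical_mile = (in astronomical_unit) 8.571e-09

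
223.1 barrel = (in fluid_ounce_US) 1.199e+06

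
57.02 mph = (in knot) 49.55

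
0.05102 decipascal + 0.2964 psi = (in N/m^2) 2044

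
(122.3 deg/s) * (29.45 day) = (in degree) 3.112e+08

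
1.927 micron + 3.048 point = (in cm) 0.1077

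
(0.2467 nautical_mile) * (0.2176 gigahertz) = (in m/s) 9.942e+10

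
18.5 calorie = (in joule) 77.4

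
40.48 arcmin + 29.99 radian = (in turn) 4.775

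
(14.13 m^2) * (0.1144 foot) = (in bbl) 3.099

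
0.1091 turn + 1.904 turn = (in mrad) 1.265e+04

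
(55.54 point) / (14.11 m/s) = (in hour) 3.857e-07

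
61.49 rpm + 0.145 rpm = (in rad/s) 6.454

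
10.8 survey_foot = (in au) 2.2e-11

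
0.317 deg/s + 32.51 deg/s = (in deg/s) 32.83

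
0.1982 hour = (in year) 2.263e-05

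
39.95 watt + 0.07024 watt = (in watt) 40.02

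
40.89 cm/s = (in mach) 0.001201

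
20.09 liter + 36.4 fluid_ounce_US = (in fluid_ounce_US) 715.7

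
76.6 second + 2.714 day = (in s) 2.346e+05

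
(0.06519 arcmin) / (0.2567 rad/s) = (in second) 7.387e-05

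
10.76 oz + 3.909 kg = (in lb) 9.29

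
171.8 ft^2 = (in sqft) 171.8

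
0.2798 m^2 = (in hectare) 2.798e-05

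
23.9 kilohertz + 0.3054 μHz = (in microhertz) 2.39e+10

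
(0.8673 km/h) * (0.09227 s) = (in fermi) 2.223e+13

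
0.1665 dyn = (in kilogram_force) 1.698e-07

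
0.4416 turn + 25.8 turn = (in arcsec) 3.401e+07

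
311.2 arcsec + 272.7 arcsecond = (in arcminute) 9.732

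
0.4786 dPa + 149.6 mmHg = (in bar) 0.1995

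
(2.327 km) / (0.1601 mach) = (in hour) 0.01186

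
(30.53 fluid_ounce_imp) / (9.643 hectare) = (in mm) 8.996e-06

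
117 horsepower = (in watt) 8.725e+04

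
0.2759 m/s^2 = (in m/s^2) 0.2759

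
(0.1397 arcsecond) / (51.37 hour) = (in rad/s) 3.662e-12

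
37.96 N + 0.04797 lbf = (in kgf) 3.893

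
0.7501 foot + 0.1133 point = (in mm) 228.7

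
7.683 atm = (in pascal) 7.785e+05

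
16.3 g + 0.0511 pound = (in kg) 0.03948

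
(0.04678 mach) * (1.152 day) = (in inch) 6.242e+07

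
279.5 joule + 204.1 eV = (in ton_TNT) 6.68e-08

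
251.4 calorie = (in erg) 1.052e+10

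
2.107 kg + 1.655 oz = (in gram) 2154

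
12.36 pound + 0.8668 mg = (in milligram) 5.606e+06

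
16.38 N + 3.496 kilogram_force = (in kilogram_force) 5.166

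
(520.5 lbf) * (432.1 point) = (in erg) 3.529e+09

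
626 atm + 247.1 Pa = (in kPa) 6.343e+04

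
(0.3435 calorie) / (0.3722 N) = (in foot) 12.67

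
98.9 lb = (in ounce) 1582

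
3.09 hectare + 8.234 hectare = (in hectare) 11.32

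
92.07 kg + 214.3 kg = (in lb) 675.4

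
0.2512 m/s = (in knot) 0.4883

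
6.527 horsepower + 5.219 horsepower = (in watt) 8759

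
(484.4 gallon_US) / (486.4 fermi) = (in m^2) 3.77e+12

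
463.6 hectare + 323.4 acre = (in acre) 1469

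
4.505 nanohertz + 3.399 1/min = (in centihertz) 5.665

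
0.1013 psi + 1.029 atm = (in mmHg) 787.3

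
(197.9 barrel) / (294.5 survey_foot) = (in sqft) 3.773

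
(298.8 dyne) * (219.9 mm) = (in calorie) 0.000157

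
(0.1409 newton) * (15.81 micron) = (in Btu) 2.111e-09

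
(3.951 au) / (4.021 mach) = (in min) 7.195e+06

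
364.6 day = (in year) 0.9989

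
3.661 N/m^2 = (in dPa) 36.61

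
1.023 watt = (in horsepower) 0.001372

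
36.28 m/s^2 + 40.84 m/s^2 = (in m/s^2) 77.12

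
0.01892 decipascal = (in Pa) 0.001892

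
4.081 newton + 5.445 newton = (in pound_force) 2.142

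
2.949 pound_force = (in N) 13.12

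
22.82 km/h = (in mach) 0.01862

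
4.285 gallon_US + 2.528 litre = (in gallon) 4.953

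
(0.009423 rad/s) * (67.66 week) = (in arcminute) 1.326e+09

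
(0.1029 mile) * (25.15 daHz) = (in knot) 8.096e+04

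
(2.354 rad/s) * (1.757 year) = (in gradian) 8.304e+09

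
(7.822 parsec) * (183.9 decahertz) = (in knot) 8.628e+20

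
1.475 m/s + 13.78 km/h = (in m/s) 5.303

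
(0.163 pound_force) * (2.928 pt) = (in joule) 0.0007489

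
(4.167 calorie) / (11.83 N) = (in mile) 0.0009158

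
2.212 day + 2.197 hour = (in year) 0.006311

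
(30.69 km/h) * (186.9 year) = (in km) 5.025e+07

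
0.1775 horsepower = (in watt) 132.4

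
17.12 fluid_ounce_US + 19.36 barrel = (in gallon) 813.3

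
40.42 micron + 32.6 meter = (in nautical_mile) 0.0176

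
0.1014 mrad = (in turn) 1.614e-05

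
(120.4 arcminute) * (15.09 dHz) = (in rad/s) 0.05285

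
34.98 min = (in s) 2099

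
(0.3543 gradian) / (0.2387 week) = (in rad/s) 3.855e-08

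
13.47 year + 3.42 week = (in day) 4940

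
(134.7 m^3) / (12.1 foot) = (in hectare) 0.003652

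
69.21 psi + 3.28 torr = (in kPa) 477.6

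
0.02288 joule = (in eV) 1.428e+17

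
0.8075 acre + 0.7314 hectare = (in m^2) 1.058e+04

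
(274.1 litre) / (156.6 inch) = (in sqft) 0.7417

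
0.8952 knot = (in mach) 0.001353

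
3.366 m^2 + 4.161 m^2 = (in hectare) 0.0007527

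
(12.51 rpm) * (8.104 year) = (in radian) 3.348e+08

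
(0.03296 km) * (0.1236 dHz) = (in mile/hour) 0.9113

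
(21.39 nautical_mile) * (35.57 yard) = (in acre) 318.4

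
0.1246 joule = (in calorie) 0.02978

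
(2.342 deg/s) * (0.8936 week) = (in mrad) 2.209e+07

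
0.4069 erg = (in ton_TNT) 9.725e-18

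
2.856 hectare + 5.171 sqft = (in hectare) 2.856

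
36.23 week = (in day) 253.6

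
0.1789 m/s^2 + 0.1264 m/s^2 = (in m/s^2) 0.3053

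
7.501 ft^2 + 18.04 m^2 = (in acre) 0.00463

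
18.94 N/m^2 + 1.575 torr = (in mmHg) 1.717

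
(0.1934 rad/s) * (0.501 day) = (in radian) 8372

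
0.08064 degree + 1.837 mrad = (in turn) 0.0005164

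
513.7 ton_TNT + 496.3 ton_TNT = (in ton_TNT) 1010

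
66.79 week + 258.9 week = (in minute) 3.283e+06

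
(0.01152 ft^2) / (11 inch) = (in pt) 10.86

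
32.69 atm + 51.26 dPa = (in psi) 480.4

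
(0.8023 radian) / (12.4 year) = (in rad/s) 2.052e-09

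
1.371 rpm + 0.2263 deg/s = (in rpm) 1.409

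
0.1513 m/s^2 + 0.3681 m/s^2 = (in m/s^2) 0.5194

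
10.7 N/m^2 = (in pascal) 10.7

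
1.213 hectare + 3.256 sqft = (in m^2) 1.213e+04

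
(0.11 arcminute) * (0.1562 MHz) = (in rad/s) 4.998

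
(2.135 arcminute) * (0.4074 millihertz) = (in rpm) 2.416e-06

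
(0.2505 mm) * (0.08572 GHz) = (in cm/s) 2.147e+06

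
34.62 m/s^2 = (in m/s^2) 34.62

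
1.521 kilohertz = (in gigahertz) 1.521e-06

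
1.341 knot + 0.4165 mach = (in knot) 277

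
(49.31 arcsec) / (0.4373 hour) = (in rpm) 1.45e-06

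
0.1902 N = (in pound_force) 0.04276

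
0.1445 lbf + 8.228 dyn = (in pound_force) 0.1445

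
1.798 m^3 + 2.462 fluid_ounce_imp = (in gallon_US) 475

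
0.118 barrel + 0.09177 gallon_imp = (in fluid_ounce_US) 648.5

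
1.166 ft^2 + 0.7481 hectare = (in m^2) 7481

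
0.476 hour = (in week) 0.002833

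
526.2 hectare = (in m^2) 5.262e+06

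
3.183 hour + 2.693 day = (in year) 0.007741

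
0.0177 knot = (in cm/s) 0.9106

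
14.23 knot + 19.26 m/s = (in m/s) 26.58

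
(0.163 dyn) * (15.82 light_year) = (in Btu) 2.312e+08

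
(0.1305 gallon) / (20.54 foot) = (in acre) 1.95e-08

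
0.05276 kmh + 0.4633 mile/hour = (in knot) 0.4311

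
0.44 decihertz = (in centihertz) 4.4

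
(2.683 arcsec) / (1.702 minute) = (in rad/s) 1.274e-07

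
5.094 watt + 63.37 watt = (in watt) 68.46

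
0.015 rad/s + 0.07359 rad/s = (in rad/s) 0.08859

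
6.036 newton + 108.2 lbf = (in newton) 487.3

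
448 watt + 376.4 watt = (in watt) 824.4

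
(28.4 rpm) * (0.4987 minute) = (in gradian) 5665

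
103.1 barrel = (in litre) 1.639e+04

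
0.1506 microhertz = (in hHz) 1.506e-09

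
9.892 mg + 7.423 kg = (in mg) 7.423e+06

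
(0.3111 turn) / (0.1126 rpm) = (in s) 165.8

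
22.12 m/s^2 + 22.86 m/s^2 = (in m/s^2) 44.98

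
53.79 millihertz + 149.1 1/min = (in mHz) 2539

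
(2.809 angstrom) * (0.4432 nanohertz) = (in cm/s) 1.245e-17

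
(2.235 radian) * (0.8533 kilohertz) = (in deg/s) 1.093e+05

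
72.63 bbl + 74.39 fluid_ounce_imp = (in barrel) 72.64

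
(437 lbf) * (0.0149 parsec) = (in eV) 5.578e+36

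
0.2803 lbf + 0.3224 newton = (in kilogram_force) 0.16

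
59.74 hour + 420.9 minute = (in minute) 4005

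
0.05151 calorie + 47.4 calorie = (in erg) 1.985e+09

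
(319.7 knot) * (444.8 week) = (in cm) 4.424e+12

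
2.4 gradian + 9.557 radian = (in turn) 1.527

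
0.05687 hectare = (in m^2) 568.7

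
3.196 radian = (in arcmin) 1.099e+04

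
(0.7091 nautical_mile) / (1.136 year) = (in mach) 1.077e-07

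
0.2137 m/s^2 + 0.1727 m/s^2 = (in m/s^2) 0.3864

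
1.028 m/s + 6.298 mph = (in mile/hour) 8.598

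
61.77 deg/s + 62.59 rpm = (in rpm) 72.89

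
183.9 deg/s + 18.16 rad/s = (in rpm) 204.1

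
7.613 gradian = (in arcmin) 411.1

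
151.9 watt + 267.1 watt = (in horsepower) 0.5619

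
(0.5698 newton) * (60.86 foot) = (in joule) 10.57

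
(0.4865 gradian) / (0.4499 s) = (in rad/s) 0.01699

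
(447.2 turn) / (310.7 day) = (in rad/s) 0.0001047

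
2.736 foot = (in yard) 0.912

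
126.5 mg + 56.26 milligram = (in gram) 0.1828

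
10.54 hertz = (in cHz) 1054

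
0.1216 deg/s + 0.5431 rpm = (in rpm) 0.5634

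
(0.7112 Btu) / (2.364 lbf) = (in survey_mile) 0.04434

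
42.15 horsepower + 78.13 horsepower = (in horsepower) 120.3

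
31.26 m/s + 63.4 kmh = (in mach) 0.1435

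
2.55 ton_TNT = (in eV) 6.659e+28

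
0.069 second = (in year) 2.188e-09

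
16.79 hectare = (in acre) 41.49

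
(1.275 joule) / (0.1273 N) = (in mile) 0.006223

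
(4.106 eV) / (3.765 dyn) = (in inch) 6.879e-13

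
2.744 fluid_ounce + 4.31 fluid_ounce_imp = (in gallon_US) 0.05379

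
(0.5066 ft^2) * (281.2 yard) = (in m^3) 12.1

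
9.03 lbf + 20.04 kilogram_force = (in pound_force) 53.21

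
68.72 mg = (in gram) 0.06872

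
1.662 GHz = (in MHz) 1662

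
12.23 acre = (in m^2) 4.949e+04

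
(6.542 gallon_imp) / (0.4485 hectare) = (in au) 4.433e-17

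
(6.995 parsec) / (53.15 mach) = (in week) 1.972e+07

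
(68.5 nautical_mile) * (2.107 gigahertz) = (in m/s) 2.673e+14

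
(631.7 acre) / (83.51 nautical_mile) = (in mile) 0.01027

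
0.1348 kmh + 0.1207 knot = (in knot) 0.1935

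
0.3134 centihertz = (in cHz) 0.3134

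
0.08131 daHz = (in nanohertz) 8.131e+08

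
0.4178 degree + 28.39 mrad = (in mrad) 35.68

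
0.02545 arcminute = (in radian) 7.403e-06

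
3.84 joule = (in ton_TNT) 9.178e-10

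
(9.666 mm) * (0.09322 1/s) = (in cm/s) 0.09011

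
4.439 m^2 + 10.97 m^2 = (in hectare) 0.001541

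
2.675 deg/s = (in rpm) 0.4458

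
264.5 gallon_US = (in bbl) 6.298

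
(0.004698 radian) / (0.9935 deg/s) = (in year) 8.591e-09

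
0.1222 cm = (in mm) 1.222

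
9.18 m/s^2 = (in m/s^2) 9.18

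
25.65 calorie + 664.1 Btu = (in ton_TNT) 0.0001675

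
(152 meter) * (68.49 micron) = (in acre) 2.572e-06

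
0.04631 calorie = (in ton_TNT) 4.631e-11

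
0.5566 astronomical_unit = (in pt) 2.36e+14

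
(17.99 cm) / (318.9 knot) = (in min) 1.828e-05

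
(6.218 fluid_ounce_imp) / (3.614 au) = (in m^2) 3.268e-16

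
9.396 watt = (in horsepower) 0.0126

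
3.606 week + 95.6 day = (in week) 17.26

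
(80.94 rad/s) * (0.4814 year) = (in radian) 1.229e+09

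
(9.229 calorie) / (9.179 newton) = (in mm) 4207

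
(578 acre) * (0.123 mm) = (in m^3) 287.7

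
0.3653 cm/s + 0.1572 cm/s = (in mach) 1.535e-05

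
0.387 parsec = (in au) 7.982e+04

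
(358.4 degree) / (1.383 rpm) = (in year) 1.37e-06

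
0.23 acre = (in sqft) 1.002e+04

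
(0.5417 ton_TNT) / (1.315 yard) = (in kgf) 1.922e+08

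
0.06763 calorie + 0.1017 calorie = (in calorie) 0.1693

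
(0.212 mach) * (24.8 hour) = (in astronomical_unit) 4.308e-05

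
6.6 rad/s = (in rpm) 63.03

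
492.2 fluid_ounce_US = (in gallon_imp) 3.202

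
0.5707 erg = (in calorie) 1.364e-08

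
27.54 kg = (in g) 2.754e+04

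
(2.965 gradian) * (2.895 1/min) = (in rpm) 0.02146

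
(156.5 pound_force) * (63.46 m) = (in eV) 2.757e+23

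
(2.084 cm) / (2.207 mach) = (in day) 3.21e-10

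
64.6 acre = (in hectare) 26.14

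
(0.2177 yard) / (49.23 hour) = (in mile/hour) 2.513e-06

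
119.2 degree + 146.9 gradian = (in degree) 251.4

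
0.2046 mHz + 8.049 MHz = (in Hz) 8.049e+06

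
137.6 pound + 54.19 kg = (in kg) 116.6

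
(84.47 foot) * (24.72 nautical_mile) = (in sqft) 1.269e+07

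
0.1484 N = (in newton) 0.1484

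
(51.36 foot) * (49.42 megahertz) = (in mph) 1.731e+09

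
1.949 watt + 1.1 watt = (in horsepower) 0.004089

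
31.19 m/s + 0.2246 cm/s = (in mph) 69.78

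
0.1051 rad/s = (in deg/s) 6.022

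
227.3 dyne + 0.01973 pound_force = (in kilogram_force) 0.009181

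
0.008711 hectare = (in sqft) 937.6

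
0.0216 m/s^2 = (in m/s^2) 0.0216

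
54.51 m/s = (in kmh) 196.2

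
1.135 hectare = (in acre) 2.805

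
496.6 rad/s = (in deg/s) 2.845e+04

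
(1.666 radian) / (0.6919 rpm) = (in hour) 0.006387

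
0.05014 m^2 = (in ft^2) 0.5397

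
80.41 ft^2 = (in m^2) 7.47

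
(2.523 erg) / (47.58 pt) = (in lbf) 3.379e-06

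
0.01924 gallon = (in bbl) 0.0004581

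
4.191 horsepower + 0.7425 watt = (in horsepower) 4.192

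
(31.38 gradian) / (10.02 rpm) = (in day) 5.437e-06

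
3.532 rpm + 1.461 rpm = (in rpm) 4.993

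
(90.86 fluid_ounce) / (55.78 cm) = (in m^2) 0.004817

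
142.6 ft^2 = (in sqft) 142.6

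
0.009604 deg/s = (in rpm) 0.001601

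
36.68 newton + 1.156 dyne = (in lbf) 8.246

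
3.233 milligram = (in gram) 0.003233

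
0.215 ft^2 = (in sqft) 0.215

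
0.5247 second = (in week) 8.676e-07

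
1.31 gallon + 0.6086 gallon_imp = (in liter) 7.726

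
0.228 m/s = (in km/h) 0.8208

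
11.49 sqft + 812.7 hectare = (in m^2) 8.127e+06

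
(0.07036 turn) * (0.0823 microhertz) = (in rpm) 3.474e-07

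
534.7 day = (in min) 7.7e+05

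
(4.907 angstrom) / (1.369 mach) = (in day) 1.218e-17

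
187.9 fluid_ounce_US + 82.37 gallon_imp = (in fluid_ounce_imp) 1.337e+04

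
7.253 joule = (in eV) 4.527e+19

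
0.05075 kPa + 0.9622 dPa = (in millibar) 0.5085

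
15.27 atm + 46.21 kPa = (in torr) 1.195e+04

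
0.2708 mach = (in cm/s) 9221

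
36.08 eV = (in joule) 5.781e-18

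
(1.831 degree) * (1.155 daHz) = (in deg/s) 21.15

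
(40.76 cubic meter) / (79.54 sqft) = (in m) 5.516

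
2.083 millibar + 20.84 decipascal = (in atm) 0.002076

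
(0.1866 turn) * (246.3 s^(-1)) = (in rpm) 2758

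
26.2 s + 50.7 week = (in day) 354.9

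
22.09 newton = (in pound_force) 4.966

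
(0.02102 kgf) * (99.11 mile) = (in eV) 2.052e+23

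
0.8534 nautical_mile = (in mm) 1.58e+06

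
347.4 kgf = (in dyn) 3.407e+08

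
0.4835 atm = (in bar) 0.4899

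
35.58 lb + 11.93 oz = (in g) 1.648e+04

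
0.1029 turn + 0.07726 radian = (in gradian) 46.08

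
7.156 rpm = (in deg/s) 42.94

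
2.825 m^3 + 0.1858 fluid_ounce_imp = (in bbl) 17.77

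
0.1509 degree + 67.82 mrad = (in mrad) 70.45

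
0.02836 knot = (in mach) 4.285e-05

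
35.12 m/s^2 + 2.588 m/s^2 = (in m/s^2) 37.71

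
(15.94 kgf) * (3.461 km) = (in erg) 5.41e+12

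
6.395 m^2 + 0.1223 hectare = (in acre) 0.3038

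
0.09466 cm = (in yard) 0.001035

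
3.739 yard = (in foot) 11.22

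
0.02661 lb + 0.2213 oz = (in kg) 0.01834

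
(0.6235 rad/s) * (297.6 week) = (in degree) 6.43e+09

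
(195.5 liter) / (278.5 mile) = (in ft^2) 4.695e-06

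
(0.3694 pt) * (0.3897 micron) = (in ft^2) 5.466e-10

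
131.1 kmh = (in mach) 0.107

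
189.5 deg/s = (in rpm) 31.58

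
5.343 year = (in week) 278.6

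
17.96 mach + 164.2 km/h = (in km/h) 2.218e+04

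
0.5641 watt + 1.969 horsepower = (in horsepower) 1.97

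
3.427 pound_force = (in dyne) 1.524e+06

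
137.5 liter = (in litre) 137.5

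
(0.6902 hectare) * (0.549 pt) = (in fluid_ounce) 4.52e+04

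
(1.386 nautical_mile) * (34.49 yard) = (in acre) 20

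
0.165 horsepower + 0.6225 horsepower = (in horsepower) 0.7875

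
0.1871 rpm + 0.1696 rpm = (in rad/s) 0.03735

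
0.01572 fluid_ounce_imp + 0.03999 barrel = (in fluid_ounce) 215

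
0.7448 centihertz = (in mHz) 7.448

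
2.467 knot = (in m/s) 1.269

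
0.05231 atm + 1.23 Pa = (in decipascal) 5.302e+04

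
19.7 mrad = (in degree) 1.129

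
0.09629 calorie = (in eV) 2.515e+18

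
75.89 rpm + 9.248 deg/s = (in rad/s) 8.109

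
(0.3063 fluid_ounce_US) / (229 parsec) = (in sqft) 1.38e-23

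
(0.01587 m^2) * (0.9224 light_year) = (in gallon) 3.659e+16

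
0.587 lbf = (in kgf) 0.2663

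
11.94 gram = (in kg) 0.01194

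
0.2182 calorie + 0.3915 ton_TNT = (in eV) 1.022e+28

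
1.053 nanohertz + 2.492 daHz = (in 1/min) 1495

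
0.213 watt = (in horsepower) 0.0002856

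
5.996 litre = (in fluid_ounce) 202.7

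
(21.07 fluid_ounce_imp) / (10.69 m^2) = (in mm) 0.056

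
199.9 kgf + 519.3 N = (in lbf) 557.4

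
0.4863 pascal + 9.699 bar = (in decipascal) 9.699e+06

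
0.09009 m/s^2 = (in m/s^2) 0.09009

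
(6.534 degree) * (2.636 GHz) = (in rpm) 2.871e+09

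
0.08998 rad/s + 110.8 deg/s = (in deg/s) 116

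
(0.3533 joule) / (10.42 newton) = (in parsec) 1.099e-18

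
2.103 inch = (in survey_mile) 3.319e-05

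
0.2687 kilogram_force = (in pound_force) 0.5924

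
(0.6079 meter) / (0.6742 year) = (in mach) 8.397e-11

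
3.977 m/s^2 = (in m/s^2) 3.977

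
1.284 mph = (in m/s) 0.574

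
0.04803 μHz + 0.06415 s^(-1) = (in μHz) 6.415e+04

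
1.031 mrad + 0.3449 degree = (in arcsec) 1454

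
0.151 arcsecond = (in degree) 4.194e-05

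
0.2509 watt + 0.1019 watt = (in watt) 0.3528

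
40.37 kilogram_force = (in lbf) 89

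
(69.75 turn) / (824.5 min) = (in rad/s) 0.008859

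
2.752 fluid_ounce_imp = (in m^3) 7.819e-05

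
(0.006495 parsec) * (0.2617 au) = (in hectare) 7.846e+20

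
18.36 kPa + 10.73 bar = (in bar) 10.91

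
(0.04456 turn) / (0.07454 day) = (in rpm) 0.0004151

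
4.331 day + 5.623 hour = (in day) 4.565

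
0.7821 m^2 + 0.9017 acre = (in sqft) 3.929e+04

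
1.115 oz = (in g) 31.61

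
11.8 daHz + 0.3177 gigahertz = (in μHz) 3.177e+14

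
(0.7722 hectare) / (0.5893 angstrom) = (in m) 1.31e+14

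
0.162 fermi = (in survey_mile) 1.007e-19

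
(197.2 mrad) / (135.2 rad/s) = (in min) 2.431e-05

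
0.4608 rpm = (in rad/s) 0.04825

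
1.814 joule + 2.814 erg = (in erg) 1.814e+07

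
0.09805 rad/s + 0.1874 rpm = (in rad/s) 0.1177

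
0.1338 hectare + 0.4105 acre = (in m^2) 2999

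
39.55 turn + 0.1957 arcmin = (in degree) 1.424e+04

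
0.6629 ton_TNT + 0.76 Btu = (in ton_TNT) 0.6629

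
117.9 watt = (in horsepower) 0.1581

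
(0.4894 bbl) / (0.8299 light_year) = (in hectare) 9.91e-22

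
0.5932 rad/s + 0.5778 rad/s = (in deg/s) 67.09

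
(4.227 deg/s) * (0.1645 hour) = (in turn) 6.953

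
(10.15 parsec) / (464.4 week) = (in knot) 2.168e+09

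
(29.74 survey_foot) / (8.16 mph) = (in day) 2.876e-05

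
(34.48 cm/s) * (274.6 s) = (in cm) 9468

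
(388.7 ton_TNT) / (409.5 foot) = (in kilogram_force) 1.329e+09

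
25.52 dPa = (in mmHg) 0.01914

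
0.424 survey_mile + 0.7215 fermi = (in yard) 746.2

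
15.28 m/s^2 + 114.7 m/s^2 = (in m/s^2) 130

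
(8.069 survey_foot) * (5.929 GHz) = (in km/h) 5.25e+10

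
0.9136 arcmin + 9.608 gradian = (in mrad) 151.2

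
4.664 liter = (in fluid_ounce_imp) 164.1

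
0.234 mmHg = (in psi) 0.004525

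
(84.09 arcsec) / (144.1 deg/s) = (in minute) 2.702e-06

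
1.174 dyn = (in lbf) 2.639e-06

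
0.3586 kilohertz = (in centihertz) 3.586e+04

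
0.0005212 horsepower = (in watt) 0.3887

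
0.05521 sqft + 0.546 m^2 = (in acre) 0.0001362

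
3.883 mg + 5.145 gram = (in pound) 0.01135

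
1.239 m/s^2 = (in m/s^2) 1.239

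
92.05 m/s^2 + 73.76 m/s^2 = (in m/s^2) 165.8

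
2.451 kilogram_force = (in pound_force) 5.404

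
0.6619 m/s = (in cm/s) 66.19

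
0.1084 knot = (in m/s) 0.05577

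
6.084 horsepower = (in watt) 4537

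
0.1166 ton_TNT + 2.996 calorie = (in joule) 4.879e+08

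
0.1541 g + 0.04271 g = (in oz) 0.006942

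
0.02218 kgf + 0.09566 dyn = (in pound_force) 0.0489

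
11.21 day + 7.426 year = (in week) 388.8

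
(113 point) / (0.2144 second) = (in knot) 0.3614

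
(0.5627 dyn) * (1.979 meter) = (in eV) 6.95e+13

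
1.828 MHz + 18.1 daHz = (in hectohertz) 1.828e+04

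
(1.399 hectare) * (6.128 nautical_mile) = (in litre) 1.588e+11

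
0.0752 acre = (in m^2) 304.3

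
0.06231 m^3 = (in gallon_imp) 13.71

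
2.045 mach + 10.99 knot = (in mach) 2.062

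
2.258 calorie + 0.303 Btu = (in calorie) 78.66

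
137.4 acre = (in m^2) 5.56e+05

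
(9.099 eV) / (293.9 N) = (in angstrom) 4.96e-11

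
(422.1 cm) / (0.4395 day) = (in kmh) 0.0004002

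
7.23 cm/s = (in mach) 0.0002123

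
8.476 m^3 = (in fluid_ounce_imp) 2.983e+05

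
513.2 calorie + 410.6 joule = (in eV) 1.596e+22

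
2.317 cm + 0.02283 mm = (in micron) 2.319e+04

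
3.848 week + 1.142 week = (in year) 0.0957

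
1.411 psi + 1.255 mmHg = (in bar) 0.09896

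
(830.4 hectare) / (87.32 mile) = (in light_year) 6.246e-15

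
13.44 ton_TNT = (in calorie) 1.344e+10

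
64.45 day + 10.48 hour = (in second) 5.606e+06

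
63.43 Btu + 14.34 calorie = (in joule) 6.698e+04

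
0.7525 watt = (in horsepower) 0.001009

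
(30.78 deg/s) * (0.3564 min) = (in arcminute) 3.949e+04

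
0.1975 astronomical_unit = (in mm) 2.955e+13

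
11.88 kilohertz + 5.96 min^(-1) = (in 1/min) 7.128e+05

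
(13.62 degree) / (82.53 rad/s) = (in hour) 8.001e-07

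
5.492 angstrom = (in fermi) 5.492e+05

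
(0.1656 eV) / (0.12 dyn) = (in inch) 8.705e-13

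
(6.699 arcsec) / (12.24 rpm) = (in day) 2.933e-10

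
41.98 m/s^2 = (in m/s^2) 41.98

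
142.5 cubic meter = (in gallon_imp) 3.135e+04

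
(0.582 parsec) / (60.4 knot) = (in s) 5.78e+14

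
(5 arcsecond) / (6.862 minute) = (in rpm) 5.622e-07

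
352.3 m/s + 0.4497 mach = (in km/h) 1820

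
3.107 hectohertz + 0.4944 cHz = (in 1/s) 310.7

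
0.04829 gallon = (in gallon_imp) 0.04021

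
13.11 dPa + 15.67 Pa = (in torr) 0.1274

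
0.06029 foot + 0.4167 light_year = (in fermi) 3.942e+30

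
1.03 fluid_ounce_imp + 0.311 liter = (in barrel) 0.00214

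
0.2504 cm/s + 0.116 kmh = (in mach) 0.000102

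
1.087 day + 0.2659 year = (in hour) 2355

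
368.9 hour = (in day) 15.37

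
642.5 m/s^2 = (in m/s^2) 642.5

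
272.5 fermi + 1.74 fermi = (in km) 2.742e-16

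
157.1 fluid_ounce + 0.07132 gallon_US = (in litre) 4.916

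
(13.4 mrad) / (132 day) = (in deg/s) 6.732e-08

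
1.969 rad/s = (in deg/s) 112.8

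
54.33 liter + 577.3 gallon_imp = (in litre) 2679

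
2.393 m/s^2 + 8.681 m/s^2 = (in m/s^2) 11.07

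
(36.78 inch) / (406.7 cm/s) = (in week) 3.798e-07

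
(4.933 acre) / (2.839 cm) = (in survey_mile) 436.9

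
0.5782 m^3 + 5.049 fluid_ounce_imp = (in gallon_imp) 127.2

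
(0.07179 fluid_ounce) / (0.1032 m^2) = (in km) 2.057e-08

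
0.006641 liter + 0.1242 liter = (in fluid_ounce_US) 4.424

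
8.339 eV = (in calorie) 3.193e-19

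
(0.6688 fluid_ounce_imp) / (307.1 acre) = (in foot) 5.017e-11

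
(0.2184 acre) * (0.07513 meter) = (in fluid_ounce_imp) 2.337e+06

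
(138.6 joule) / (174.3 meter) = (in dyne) 7.952e+04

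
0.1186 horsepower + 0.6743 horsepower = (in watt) 591.3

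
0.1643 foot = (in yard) 0.05477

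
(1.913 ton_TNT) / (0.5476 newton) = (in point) 4.143e+13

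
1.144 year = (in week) 59.65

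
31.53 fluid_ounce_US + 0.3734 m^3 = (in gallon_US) 98.89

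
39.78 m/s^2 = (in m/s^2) 39.78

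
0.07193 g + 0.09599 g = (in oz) 0.005923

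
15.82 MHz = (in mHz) 1.582e+10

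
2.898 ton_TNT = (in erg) 1.213e+17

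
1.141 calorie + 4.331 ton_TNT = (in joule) 1.812e+10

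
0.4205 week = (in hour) 70.64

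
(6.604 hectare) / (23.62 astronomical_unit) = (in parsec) 6.057e-25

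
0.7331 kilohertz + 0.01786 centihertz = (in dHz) 7331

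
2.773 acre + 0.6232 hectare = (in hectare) 1.745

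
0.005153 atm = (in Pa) 522.1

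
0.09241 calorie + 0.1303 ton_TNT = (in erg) 5.452e+15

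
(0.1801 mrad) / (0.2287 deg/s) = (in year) 1.431e-09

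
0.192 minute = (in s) 11.52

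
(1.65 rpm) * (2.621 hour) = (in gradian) 1.038e+05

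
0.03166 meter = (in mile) 1.967e-05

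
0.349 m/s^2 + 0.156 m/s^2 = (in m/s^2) 0.505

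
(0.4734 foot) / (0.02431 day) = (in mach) 2.018e-07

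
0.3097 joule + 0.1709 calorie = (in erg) 1.025e+07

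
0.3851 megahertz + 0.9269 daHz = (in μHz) 3.851e+11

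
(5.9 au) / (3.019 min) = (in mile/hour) 1.09e+10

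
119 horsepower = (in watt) 8.874e+04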